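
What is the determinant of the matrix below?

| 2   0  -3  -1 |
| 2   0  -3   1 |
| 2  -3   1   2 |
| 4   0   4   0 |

The determinant is -120.

Expand along column 2 (it has 3 zeros):
  − (-3) · M_32   where M_32 = det([2 -3 -1; 2 -3 1; 4 4 0]) = -40
det = (-1)·(-3)·(-40) = -120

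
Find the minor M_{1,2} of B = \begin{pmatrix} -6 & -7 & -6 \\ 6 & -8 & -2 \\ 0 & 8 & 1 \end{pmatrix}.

6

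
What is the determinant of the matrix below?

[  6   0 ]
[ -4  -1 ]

-6

det = 6·(-1) − 0·(-4) = -6 − 0 = -6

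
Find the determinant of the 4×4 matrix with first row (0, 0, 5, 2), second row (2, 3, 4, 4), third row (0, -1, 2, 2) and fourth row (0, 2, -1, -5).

22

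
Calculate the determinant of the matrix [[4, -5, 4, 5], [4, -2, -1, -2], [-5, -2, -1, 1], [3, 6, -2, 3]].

-954

Expand along row 1:
  + (4) · M_11   where M_11 = det([-2 -1 -2; -2 -1 1; 6 -2 3]) = -30
  − (-5) · M_12   where M_12 = det([4 -1 -2; -5 -1 1; 3 -2 3]) = -48
  + (4) · M_13   where M_13 = det([4 -2 -2; -5 -2 1; 3 6 3]) = -36
  − (5) · M_14   where M_14 = det([4 -2 -1; -5 -2 -1; 3 6 -2]) = 90
det = (+1)·(4)·(-30) + (-1)·(-5)·(-48) + (+1)·(4)·(-36) + (-1)·(5)·(90) = -954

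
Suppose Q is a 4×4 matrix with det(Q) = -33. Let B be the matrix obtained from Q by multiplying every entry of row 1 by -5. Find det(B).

Scaling one row by -5 multiplies the determinant by -5.
det(B) = (-5)·(-33) = 165

165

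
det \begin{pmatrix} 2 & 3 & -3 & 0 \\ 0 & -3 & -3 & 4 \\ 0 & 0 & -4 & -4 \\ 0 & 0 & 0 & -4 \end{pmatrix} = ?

The matrix is upper triangular, so the determinant is the product of the diagonal entries:
det = (2) · (-3) · (-4) · (-4) = -96

The determinant is -96.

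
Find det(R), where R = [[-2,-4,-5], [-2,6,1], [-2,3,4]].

Expand along row 1:
  + (-2) · |6 1; 3 4| = (-2)·(24 − 3) = -42
  − (-4) · |-2 1; -2 4| = −(-4)·(-8 − (-2)) = -24
  + (-5) · |-2 6; -2 3| = (-5)·(-6 − (-12)) = -30
Sum: (-42) + (-24) + (-30) = -96

-96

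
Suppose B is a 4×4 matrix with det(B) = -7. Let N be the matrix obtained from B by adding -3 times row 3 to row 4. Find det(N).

-7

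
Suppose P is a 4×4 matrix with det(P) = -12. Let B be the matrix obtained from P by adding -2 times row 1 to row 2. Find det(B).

det(B) = -12

Adding a multiple of one row to another leaves the determinant unchanged.
det(B) = (1)·(-12) = -12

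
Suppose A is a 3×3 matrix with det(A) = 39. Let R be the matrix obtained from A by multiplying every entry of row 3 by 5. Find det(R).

Scaling one row by 5 multiplies the determinant by 5.
det(R) = (5)·(39) = 195

195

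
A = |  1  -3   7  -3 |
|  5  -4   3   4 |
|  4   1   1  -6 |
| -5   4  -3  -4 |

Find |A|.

Expand along row 1:
  + (1) · M_11   where M_11 = det([-4 3 4; 1 1 -6; 4 -3 -4]) = 0
  − (-3) · M_12   where M_12 = det([5 3 4; 4 1 -6; -5 -3 -4]) = 0
  + (7) · M_13   where M_13 = det([5 -4 4; 4 1 -6; -5 4 -4]) = 0
  − (-3) · M_14   where M_14 = det([5 -4 3; 4 1 1; -5 4 -3]) = 0
det = (+1)·(1)·(0) + (-1)·(-3)·(0) + (+1)·(7)·(0) + (-1)·(-3)·(0) = 0

det(A) = 0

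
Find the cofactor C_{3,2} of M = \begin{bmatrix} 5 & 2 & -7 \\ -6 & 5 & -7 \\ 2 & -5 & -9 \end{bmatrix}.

77

Delete row 3 and column 2; the remaining 2×2 submatrix is [5 -7; -6 -7].
Its determinant is 5·(-7) − (-7)·(-6) = -77.
The cofactor carries sign (−1)^(3+2) = −1, so C_{3,2} = −(-77) = 77.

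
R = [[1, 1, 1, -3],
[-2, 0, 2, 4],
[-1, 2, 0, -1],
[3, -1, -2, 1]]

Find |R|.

Expand along row 2 (it has 1 zero):
  − (-2) · M_21   where M_21 = det([1 1 -3; 2 0 -1; -1 -2 1]) = 9
  − (2) · M_23   where M_23 = det([1 1 -3; -1 2 -1; 3 -1 1]) = 14
  + (4) · M_24   where M_24 = det([1 1 1; -1 2 0; 3 -1 -2]) = -11
det = (-1)·(-2)·(9) + (-1)·(2)·(14) + (+1)·(4)·(-11) = -54

det(R) = -54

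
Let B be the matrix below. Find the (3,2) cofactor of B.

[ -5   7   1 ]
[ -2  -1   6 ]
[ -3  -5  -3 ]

Delete row 3 and column 2; the remaining 2×2 submatrix is [-5 1; -2 6].
Its determinant is (-5)·6 − 1·(-2) = -28.
The cofactor carries sign (−1)^(3+2) = −1, so C_{3,2} = −(-28) = 28.

28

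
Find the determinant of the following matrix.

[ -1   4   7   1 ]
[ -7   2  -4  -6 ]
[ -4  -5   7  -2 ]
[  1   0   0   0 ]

Expand along row 4 (it has 3 zeros):
  − (1) · M_41   where M_41 = det([4 7 1; 2 -4 -6; -5 7 -2]) = 432
det = (-1)·(1)·(432) = -432

The determinant is -432.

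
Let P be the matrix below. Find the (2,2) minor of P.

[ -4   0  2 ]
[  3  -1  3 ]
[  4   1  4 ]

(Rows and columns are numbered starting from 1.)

Delete row 2 and column 2; the remaining 2×2 submatrix is [-4 2; 4 4].
Its determinant is (-4)·4 − 2·4 = -24.

The minor is -24.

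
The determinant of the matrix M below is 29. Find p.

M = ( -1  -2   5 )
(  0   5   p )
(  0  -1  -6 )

Expanding along the row containing p, det(M) is linear in p: det(M) = (-1)·p + (30).
Set (-1)·p + (30) = 29  ⇒  (-1)·p = -1  ⇒  p = 1.

1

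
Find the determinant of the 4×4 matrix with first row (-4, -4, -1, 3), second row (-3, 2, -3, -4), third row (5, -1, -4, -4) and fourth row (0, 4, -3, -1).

Expand along row 4 (it has 1 zero):
  + (4) · M_42   where M_42 = det([-4 -1 3; -3 -3 -4; 5 -4 -4]) = 129
  − (-3) · M_43   where M_43 = det([-4 -4 3; -3 2 -4; 5 -1 -4]) = 155
  + (-1) · M_44   where M_44 = det([-4 -4 -1; -3 2 -3; 5 -1 -4]) = 159
det = (+1)·(4)·(129) + (-1)·(-3)·(155) + (+1)·(-1)·(159) = 822

822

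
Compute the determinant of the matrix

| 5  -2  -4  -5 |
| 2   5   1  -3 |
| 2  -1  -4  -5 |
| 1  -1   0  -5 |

Expand along row 4 (it has 1 zero):
  − (1) · M_41   where M_41 = det([-2 -4 -5; 5 1 -3; -1 -4 -5]) = 17
  + (-1) · M_42   where M_42 = det([5 -4 -5; 2 1 -3; 2 -4 -5]) = -51
  + (-5) · M_44   where M_44 = det([5 -2 -4; 2 5 1; 2 -1 -4]) = -67
det = (-1)·(1)·(17) + (+1)·(-1)·(-51) + (+1)·(-5)·(-67) = 369

The determinant is 369.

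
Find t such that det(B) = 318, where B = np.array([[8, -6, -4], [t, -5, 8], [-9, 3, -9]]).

t = 7

Expanding along the row containing t, det(B) is linear in t: det(B) = (-66)·t + (780).
Set (-66)·t + (780) = 318  ⇒  (-66)·t = -462  ⇒  t = 7.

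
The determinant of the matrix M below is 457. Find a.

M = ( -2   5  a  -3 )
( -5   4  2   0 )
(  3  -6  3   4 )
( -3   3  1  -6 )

a = -8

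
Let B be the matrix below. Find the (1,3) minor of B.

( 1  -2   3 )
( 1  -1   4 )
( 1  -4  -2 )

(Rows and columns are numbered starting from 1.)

-3

Delete row 1 and column 3; the remaining 2×2 submatrix is [1 -1; 1 -4].
Its determinant is 1·(-4) − (-1)·1 = -3.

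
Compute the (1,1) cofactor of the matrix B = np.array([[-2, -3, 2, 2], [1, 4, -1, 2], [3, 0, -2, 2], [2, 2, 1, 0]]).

The cofactor is -4.

Delete row 1 and column 1; the remaining 3×3 submatrix is [4 -1 2; 0 -2 2; 2 1 0].
Its determinant is -4.
The cofactor carries sign (−1)^(1+1) = +1, so C_{1,1} = +(-4) = -4.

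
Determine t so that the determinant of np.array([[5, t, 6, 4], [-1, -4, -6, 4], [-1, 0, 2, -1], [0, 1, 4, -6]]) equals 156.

5

Expanding along the row containing t, det(A) is linear in t: det(A) = (-28)·t + (296).
Set (-28)·t + (296) = 156  ⇒  (-28)·t = -140  ⇒  t = 5.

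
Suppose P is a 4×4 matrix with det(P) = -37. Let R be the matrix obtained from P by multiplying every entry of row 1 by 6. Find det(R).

Scaling one row by 6 multiplies the determinant by 6.
det(R) = (6)·(-37) = -222

-222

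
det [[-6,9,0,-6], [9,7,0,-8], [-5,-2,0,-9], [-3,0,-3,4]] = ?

4383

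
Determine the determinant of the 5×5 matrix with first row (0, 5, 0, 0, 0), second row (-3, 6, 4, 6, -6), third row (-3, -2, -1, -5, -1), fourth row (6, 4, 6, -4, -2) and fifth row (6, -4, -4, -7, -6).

-23940

Expand along row 1 (it has 4 zeros):
  − (5) · M_12   where M_12 = det([-3 4 6 -6; -3 -1 -5 -1; 6 6 -4 -2; 6 -4 -7 -6]) = 4788
det = (-1)·(5)·(4788) = -23940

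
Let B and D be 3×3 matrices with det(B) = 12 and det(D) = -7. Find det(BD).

The determinant is -84.

det(BD) = det(B)·det(D) = (12)·(-7) = -84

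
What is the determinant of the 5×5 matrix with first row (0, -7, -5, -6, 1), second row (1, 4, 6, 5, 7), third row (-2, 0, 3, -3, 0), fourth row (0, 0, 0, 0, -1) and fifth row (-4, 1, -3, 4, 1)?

Expand along row 4 (it has 4 zeros):
  − (-1) · M_45   where M_45 = det([0 -7 -5 -6; 1 4 6 5; -2 0 3 -3; -4 1 -3 4]) = 604
det = (-1)·(-1)·(604) = 604

The determinant is 604.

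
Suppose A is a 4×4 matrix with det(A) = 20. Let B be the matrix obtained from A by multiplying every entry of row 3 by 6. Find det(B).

|B| = 120

Scaling one row by 6 multiplies the determinant by 6.
det(B) = (6)·(20) = 120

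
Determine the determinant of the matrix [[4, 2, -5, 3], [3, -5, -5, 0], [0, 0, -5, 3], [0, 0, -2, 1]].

-26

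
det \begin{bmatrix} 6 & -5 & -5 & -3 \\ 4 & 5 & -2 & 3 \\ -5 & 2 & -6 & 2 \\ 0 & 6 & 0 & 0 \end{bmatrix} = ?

1806

Expand along row 4 (it has 3 zeros):
  + (6) · M_42   where M_42 = det([6 -5 -3; 4 -2 3; -5 -6 2]) = 301
det = (+1)·(6)·(301) = 1806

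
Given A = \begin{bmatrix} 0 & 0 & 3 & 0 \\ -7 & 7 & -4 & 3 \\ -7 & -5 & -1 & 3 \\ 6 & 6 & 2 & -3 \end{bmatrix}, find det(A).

|A| = -108

Expand along row 1 (it has 3 zeros):
  + (3) · M_13   where M_13 = det([-7 7 3; -7 -5 3; 6 6 -3]) = -36
det = (+1)·(3)·(-36) = -108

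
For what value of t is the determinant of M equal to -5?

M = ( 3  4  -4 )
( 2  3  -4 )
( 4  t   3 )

Expanding along the column containing t, det(M) is linear in t: det(M) = (4)·t + (-13).
Set (4)·t + (-13) = -5  ⇒  (4)·t = 8  ⇒  t = 2.

t = 2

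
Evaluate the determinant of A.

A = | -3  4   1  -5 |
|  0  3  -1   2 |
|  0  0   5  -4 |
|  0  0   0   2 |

det(A) = -90

A is upper triangular, so det(A) is the product of the diagonal entries:
det = (-3) · (3) · (5) · (2) = -90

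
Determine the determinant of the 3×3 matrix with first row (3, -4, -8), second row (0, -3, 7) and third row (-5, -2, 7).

The determinant is 239.

Expand along column 1:
  + 3 · |-3 7; -2 7| = 3·(-21 − (-14)) = -21
  + (-5) · |-4 -8; -3 7| = (-5)·(-28 − 24) = 260
Sum: (-21) + (260) = 239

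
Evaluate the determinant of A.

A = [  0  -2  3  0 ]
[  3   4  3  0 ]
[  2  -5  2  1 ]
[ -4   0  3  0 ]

-90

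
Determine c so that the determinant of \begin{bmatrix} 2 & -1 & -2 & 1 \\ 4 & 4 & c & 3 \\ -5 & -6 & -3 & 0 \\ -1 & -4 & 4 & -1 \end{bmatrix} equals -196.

-3

Expanding along the row containing c, det(A) is linear in c: det(A) = (-31)·c + (-289).
Set (-31)·c + (-289) = -196  ⇒  (-31)·c = 93  ⇒  c = -3.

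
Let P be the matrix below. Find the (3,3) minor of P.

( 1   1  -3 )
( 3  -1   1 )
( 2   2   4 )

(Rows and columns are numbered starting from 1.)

Delete row 3 and column 3; the remaining 2×2 submatrix is [1 1; 3 -1].
Its determinant is 1·(-1) − 1·3 = -4.

The minor is -4.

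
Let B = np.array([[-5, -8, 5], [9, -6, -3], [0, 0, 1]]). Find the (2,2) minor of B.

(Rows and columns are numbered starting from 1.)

-5

Delete row 2 and column 2; the remaining 2×2 submatrix is [-5 5; 0 1].
Its determinant is (-5)·1 − 5·0 = -5.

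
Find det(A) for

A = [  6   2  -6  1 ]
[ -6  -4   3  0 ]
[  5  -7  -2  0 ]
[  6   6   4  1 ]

-632

Expand along column 4 (it has 2 zeros):
  − (1) · M_14   where M_14 = det([-6 -4 3; 5 -7 -2; 6 6 4]) = 440
  + (1) · M_44   where M_44 = det([6 2 -6; -6 -4 3; 5 -7 -2]) = -192
det = (-1)·(1)·(440) + (+1)·(1)·(-192) = -632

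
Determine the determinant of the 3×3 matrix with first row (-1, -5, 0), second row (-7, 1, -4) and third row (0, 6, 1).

The determinant is -60.

Expand along column 1:
  + (-1) · |1 -4; 6 1| = (-1)·(1 − (-24)) = -25
  − (-7) · |-5 0; 6 1| = −(-7)·(-5 − 0) = -35
Sum: (-25) + (-35) = -60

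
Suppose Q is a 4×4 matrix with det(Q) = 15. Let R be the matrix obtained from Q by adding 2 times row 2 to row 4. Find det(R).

Adding a multiple of one row to another leaves the determinant unchanged.
det(R) = (1)·(15) = 15

15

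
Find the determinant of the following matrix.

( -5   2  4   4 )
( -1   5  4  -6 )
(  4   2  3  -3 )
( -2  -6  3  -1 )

1854

Expand along row 1:
  + (-5) · M_11   where M_11 = det([5 4 -6; 2 3 -3; -6 3 -1]) = -34
  − (2) · M_12   where M_12 = det([-1 4 -6; 4 3 -3; -2 3 -1]) = -74
  + (4) · M_13   where M_13 = det([-1 5 -6; 4 2 -3; -2 -6 -1]) = 190
  − (4) · M_14   where M_14 = det([-1 5 4; 4 2 3; -2 -6 3]) = -194
det = (+1)·(-5)·(-34) + (-1)·(2)·(-74) + (+1)·(4)·(190) + (-1)·(4)·(-194) = 1854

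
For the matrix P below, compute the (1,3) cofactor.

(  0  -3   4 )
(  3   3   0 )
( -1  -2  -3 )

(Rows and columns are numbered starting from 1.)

-3

Delete row 1 and column 3; the remaining 2×2 submatrix is [3 3; -1 -2].
Its determinant is 3·(-2) − 3·(-1) = -3.
The cofactor carries sign (−1)^(1+3) = +1, so C_{1,3} = +(-3) = -3.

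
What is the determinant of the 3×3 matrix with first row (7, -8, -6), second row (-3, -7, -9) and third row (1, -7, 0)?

Expand along column 3:
  + (-6) · |-3 -7; 1 -7| = (-6)·(21 − (-7)) = -168
  − (-9) · |7 -8; 1 -7| = −(-9)·(-49 − (-8)) = -369
Sum: (-168) + (-369) = -537

The determinant is -537.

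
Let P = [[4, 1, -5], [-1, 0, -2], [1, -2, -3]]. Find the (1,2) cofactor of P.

The cofactor is -5.

Delete row 1 and column 2; the remaining 2×2 submatrix is [-1 -2; 1 -3].
Its determinant is (-1)·(-3) − (-2)·1 = 5.
The cofactor carries sign (−1)^(1+2) = −1, so C_{1,2} = −(5) = -5.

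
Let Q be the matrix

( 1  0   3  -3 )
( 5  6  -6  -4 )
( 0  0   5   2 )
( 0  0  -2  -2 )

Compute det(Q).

|Q| = -36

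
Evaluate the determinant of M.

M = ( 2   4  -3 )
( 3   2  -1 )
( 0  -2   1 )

Expand along row 3:
  − (-2) · |2 -3; 3 -1| = −(-2)·(-2 − (-9)) = 14
  + 1 · |2 4; 3 2| = 1·(4 − 12) = -8
Sum: (14) + (-8) = 6

6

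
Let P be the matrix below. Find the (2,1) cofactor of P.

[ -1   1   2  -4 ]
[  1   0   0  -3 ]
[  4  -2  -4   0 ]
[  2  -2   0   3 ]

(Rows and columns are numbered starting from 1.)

Delete row 2 and column 1; the remaining 3×3 submatrix is [1 2 -4; -2 -4 0; -2 0 3].
Its determinant is 32.
The cofactor carries sign (−1)^(2+1) = −1, so C_{2,1} = −(32) = -32.

-32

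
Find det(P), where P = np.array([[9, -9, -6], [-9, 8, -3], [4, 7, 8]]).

det(P) = 795

Expand along row 1:
  + 9 · |8 -3; 7 8| = 9·(64 − (-21)) = 765
  − (-9) · |-9 -3; 4 8| = −(-9)·(-72 − (-12)) = -540
  + (-6) · |-9 8; 4 7| = (-6)·(-63 − 32) = 570
Sum: (765) + (-540) + (570) = 795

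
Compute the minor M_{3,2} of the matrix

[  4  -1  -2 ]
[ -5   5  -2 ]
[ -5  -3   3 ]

-18

Delete row 3 and column 2; the remaining 2×2 submatrix is [4 -2; -5 -2].
Its determinant is 4·(-2) − (-2)·(-5) = -18.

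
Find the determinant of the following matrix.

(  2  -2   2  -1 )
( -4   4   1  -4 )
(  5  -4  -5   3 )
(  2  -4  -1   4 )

Expand along row 1:
  + (2) · M_11   where M_11 = det([4 1 -4; -4 -5 3; -4 -1 4]) = 0
  − (-2) · M_12   where M_12 = det([-4 1 -4; 5 -5 3; 2 -1 4]) = 34
  + (2) · M_13   where M_13 = det([-4 4 -4; 5 -4 3; 2 -4 4]) = 8
  − (-1) · M_14   where M_14 = det([-4 4 1; 5 -4 -5; 2 -4 -1]) = 32
det = (+1)·(2)·(0) + (-1)·(-2)·(34) + (+1)·(2)·(8) + (-1)·(-1)·(32) = 116

116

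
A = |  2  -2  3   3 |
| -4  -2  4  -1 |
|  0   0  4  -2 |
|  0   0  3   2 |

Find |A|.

-168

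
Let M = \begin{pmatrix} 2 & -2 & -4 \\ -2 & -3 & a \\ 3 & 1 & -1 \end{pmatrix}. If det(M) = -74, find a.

7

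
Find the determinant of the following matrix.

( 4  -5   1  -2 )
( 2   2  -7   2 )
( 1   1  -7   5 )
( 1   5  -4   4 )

Expand along row 1:
  + (4) · M_11   where M_11 = det([2 -7 2; 1 -7 5; 5 -4 4]) = -101
  − (-5) · M_12   where M_12 = det([2 -7 2; 1 -7 5; 1 -4 4]) = -17
  + (1) · M_13   where M_13 = det([2 2 2; 1 1 5; 1 5 4]) = -32
  − (-2) · M_14   where M_14 = det([2 2 -7; 1 1 -7; 1 5 -4]) = 28
det = (+1)·(4)·(-101) + (-1)·(-5)·(-17) + (+1)·(1)·(-32) + (-1)·(-2)·(28) = -465

-465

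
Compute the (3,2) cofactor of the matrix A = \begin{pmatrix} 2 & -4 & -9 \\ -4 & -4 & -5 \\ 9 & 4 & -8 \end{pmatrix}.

Delete row 3 and column 2; the remaining 2×2 submatrix is [2 -9; -4 -5].
Its determinant is 2·(-5) − (-9)·(-4) = -46.
The cofactor carries sign (−1)^(3+2) = −1, so C_{3,2} = −(-46) = 46.

46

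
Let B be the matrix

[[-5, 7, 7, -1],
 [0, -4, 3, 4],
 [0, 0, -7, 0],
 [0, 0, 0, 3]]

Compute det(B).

B is upper triangular, so det(B) is the product of the diagonal entries:
det = (-5) · (-4) · (-7) · (3) = -420

The determinant is -420.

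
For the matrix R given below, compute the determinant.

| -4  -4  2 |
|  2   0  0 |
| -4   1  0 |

Expand along row 2:
  − 2 · |-4 2; 1 0| = −2·(0 − 2) = 4

det(R) = 4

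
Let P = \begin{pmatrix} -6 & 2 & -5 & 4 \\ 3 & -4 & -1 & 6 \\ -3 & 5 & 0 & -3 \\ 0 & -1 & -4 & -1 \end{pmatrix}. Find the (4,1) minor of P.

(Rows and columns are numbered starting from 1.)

Delete row 4 and column 1; the remaining 3×3 submatrix is [2 -5 4; -4 -1 6; 5 0 -3].
Its determinant is -64.

-64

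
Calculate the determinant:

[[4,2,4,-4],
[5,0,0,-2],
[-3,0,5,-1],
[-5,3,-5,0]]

162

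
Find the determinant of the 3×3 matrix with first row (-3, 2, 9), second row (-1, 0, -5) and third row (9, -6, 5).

64

Expand along row 2:
  − (-1) · |2 9; -6 5| = −(-1)·(10 − (-54)) = 64
  − (-5) · |-3 2; 9 -6| = −(-5)·(18 − 18) = 0
Sum: (64) + (0) = 64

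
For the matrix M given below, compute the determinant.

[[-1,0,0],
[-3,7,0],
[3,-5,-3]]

M is lower triangular, so det(M) is the product of the diagonal entries:
det = (-1) · (7) · (-3) = 21

21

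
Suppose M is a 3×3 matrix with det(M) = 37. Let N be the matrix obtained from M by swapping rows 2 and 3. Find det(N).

The determinant is -37.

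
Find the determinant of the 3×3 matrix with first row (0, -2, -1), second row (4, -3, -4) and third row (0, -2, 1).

Expand along column 1:
  − 4 · |-2 -1; -2 1| = −4·(-2 − 2) = 16

16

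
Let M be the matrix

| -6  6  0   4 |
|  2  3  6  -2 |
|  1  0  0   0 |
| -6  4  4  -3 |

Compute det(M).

-108

Expand along row 3 (it has 3 zeros):
  + (1) · M_31   where M_31 = det([6 0 4; 3 6 -2; 4 4 -3]) = -108
det = (+1)·(1)·(-108) = -108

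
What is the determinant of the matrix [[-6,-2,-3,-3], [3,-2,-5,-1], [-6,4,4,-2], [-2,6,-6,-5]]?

-368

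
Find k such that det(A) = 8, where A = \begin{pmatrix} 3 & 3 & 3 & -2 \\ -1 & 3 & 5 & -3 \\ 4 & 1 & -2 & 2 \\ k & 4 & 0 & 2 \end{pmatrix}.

Expanding along the row containing k, det(A) is linear in k: det(A) = (-7)·k + (36).
Set (-7)·k + (36) = 8  ⇒  (-7)·k = -28  ⇒  k = 4.

4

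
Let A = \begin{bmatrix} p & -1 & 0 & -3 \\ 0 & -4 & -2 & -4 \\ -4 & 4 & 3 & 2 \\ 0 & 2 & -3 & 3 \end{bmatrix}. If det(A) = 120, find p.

Expanding along the row containing p, det(A) is linear in p: det(A) = (28)·p + (120).
Set (28)·p + (120) = 120  ⇒  (28)·p = 0  ⇒  p = 0.

p = 0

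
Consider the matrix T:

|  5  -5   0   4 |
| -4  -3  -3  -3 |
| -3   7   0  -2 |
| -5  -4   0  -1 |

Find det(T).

Expand along column 3 (it has 3 zeros):
  − (-3) · M_23   where M_23 = det([5 -5 4; -3 7 -2; -5 -4 -1]) = 78
det = (-1)·(-3)·(78) = 234

234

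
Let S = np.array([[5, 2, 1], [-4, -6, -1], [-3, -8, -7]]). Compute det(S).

Expand along row 1:
  + 5 · |-6 -1; -8 -7| = 5·(42 − 8) = 170
  − 2 · |-4 -1; -3 -7| = −2·(28 − 3) = -50
  + 1 · |-4 -6; -3 -8| = 1·(32 − 18) = 14
Sum: (170) + (-50) + (14) = 134

The determinant is 134.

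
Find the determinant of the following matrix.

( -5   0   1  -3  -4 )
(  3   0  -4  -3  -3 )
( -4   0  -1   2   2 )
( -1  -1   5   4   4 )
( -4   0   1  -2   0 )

-324

Expand along column 2 (it has 4 zeros):
  + (-1) · M_42   where M_42 = det([-5 1 -3 -4; 3 -4 -3 -3; -4 -1 2 2; -4 1 -2 0]) = 324
det = (+1)·(-1)·(324) = -324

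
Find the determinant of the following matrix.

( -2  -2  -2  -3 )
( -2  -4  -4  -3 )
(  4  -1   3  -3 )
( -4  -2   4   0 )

Expand along row 4 (it has 1 zero):
  − (-4) · M_41   where M_41 = det([-2 -2 -3; -4 -4 -3; -1 3 -3]) = 24
  + (-2) · M_42   where M_42 = det([-2 -2 -3; -2 -4 -3; 4 3 -3]) = -36
  − (4) · M_43   where M_43 = det([-2 -2 -3; -2 -4 -3; 4 -1 -3]) = -36
det = (-1)·(-4)·(24) + (+1)·(-2)·(-36) + (-1)·(4)·(-36) = 312

312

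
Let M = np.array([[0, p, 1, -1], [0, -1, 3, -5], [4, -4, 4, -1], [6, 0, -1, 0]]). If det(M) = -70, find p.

Expanding along the row containing p, det(M) is linear in p: det(M) = (-122)·p + (-70).
Set (-122)·p + (-70) = -70  ⇒  (-122)·p = 0  ⇒  p = 0.

p = 0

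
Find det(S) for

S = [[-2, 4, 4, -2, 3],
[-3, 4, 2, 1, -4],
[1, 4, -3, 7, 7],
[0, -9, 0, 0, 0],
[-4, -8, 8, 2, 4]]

Expand along row 4 (it has 4 zeros):
  + (-9) · M_42   where M_42 = det([-2 4 -2 3; -3 2 1 -4; 1 -3 7 7; -4 8 2 4]) = -590
det = (+1)·(-9)·(-590) = 5310

5310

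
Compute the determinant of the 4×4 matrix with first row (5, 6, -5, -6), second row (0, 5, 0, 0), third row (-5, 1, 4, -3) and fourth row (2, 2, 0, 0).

Expand along row 2 (it has 3 zeros):
  + (5) · M_22   where M_22 = det([5 -5 -6; -5 4 -3; 2 0 0]) = 78
det = (+1)·(5)·(78) = 390

390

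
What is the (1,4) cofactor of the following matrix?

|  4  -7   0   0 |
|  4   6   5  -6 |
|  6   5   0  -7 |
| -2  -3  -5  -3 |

Delete row 1 and column 4; the remaining 3×3 submatrix is [4 6 5; 6 5 0; -2 -3 -5].
Its determinant is 40.
The cofactor carries sign (−1)^(1+4) = −1, so C_{1,4} = −(40) = -40.

-40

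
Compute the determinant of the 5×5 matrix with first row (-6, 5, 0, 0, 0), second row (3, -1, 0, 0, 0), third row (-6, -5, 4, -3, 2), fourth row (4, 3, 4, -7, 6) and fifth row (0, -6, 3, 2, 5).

The matrix is block lower-triangular with a 2×2 block and a 3×3 block on the diagonal, so its determinant equals the product of the determinants of the diagonal blocks.
det of the 2×2 block = -9
det of the 3×3 block = -124
det = (-9)·(-124) = 1116

1116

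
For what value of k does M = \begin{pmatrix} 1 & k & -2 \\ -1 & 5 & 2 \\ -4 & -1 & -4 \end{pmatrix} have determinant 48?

k = -9

Expanding along the column containing k, det(M) is linear in k: det(M) = (-12)·k + (-60).
Set (-12)·k + (-60) = 48  ⇒  (-12)·k = 108  ⇒  k = -9.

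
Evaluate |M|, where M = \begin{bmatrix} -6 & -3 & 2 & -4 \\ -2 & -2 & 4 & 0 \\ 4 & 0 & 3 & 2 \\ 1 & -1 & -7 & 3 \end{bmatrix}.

-238

Expand along row 2 (it has 1 zero):
  − (-2) · M_21   where M_21 = det([-3 2 -4; 0 3 2; -1 -7 3]) = -85
  + (-2) · M_22   where M_22 = det([-6 2 -4; 4 3 2; 1 -7 3]) = -34
  − (4) · M_23   where M_23 = det([-6 -3 -4; 4 0 2; 1 -1 3]) = 34
det = (-1)·(-2)·(-85) + (+1)·(-2)·(-34) + (-1)·(4)·(34) = -238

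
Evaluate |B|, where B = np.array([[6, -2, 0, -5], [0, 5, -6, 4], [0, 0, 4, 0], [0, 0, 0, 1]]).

det(B) = 120

B is upper triangular, so det(B) is the product of the diagonal entries:
det = (6) · (5) · (4) · (1) = 120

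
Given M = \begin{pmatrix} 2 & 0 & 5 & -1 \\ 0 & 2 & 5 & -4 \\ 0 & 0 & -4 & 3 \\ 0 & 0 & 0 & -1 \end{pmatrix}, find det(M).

M is upper triangular, so det(M) is the product of the diagonal entries:
det = (2) · (2) · (-4) · (-1) = 16

|M| = 16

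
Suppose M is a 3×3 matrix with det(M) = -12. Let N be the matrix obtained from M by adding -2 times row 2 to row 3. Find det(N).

det(N) = -12

Adding a multiple of one row to another leaves the determinant unchanged.
det(N) = (1)·(-12) = -12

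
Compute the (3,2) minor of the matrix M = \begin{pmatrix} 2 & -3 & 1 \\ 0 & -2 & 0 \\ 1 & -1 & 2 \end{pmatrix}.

Delete row 3 and column 2; the remaining 2×2 submatrix is [2 1; 0 0].
Its determinant is 2·0 − 1·0 = 0.

0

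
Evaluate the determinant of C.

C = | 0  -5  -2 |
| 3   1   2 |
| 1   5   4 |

22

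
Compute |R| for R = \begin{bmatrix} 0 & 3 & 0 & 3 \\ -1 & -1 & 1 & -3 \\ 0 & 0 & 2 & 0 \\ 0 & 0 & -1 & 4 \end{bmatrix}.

R is block upper-triangular with a 2×2 block and a 2×2 block on the diagonal, so its determinant equals the product of the determinants of the diagonal blocks.
det of the 2×2 block = 3
det of the 2×2 block = 8
det = (3)·(8) = 24

24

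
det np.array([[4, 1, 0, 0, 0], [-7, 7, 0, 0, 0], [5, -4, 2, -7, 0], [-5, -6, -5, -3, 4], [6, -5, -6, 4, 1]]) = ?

The determinant is 3325.

The matrix is block lower-triangular with a 2×2 block and a 3×3 block on the diagonal, so its determinant equals the product of the determinants of the diagonal blocks.
det of the 2×2 block = 35
det of the 3×3 block = 95
det = (35)·(95) = 3325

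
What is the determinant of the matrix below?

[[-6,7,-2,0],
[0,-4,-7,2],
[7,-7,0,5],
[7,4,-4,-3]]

The determinant is 3378.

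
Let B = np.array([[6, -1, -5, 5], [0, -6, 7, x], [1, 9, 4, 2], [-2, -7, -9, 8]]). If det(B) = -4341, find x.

x = -5

Expanding along the row containing x, det(B) is linear in x: det(B) = (-374)·x + (-6211).
Set (-374)·x + (-6211) = -4341  ⇒  (-374)·x = 1870  ⇒  x = -5.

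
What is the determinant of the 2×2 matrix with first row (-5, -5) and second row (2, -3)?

det = (-5)·(-3) − (-5)·2 = 15 − (-10) = 25

The determinant is 25.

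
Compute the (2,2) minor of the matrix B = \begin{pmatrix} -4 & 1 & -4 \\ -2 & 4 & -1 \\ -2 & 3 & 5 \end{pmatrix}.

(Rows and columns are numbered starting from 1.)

-28

Delete row 2 and column 2; the remaining 2×2 submatrix is [-4 -4; -2 5].
Its determinant is (-4)·5 − (-4)·(-2) = -28.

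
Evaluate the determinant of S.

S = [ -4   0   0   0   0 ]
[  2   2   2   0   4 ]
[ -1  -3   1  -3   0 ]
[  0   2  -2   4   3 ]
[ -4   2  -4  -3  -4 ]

Expand along row 1 (it has 4 zeros):
  + (-4) · M_11   where M_11 = det([2 2 0 4; -3 1 -3 0; 2 -2 4 3; 2 -4 -3 -4]) = 308
det = (+1)·(-4)·(308) = -1232

The determinant is -1232.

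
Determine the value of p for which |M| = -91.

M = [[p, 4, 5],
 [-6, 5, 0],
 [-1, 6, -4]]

p = -8

Expanding along the column containing p, det(M) is linear in p: det(M) = (-20)·p + (-251).
Set (-20)·p + (-251) = -91  ⇒  (-20)·p = 160  ⇒  p = -8.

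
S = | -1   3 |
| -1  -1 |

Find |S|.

The determinant is 4.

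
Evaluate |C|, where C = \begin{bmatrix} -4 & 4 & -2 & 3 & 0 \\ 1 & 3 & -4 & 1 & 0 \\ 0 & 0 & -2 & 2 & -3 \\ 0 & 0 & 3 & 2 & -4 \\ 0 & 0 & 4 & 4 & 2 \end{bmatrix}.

C is block upper-triangular with a 2×2 block and a 3×3 block on the diagonal, so its determinant equals the product of the determinants of the diagonal blocks.
det of the 2×2 block = -16
det of the 3×3 block = -96
det = (-16)·(-96) = 1536

The determinant is 1536.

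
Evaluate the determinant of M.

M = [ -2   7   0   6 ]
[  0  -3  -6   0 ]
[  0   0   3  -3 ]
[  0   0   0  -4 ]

|M| = -72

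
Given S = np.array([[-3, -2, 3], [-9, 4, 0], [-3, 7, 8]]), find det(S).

Expand along row 2:
  − (-9) · |-2 3; 7 8| = −(-9)·(-16 − 21) = -333
  + 4 · |-3 3; -3 8| = 4·(-24 − (-9)) = -60
Sum: (-333) + (-60) = -393

The determinant is -393.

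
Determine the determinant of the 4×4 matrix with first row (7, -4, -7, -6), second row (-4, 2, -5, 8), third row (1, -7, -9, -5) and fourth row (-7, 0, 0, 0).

1764

Expand along row 4 (it has 3 zeros):
  − (-7) · M_41   where M_41 = det([-4 -7 -6; 2 -5 8; -7 -9 -5]) = 252
det = (-1)·(-7)·(252) = 1764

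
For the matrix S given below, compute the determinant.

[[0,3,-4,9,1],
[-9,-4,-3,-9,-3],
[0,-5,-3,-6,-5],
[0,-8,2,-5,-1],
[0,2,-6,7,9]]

Expand along column 1 (it has 4 zeros):
  − (-9) · M_21   where M_21 = det([3 -4 9 1; -5 -3 -6 -5; -8 2 -5 -1; 2 -6 7 9]) = -3290
det = (-1)·(-9)·(-3290) = -29610

The determinant is -29610.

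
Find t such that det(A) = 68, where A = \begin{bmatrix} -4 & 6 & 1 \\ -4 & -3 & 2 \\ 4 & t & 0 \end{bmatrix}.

t = 2

Expanding along the column containing t, det(A) is linear in t: det(A) = (4)·t + (60).
Set (4)·t + (60) = 68  ⇒  (4)·t = 8  ⇒  t = 2.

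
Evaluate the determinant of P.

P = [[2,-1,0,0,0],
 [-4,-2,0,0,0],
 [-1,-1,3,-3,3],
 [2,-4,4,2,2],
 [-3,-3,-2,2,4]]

P is block lower-triangular with a 2×2 block and a 3×3 block on the diagonal, so its determinant equals the product of the determinants of the diagonal blocks.
det of the 2×2 block = -8
det of the 3×3 block = 108
det = (-8)·(108) = -864

|P| = -864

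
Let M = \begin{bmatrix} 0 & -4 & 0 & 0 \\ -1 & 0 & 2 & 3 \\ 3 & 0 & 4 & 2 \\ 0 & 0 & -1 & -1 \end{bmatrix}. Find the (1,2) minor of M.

-1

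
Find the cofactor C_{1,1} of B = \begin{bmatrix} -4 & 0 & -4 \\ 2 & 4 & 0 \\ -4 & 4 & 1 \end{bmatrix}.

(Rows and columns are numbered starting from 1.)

Delete row 1 and column 1; the remaining 2×2 submatrix is [4 0; 4 1].
Its determinant is 4·1 − 0·4 = 4.
The cofactor carries sign (−1)^(1+1) = +1, so C_{1,1} = +(4) = 4.

The cofactor is 4.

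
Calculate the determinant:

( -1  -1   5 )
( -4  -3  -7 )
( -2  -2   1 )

9

Expand along row 1:
  + (-1) · |-3 -7; -2 1| = (-1)·(-3 − 14) = 17
  − (-1) · |-4 -7; -2 1| = −(-1)·(-4 − 14) = -18
  + 5 · |-4 -3; -2 -2| = 5·(8 − 6) = 10
Sum: (17) + (-18) + (10) = 9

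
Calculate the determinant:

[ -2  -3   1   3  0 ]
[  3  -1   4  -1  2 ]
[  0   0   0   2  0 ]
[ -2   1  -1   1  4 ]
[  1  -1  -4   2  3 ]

Expand along row 3 (it has 4 zeros):
  − (2) · M_34   where M_34 = det([-2 -3 1 0; 3 -1 4 2; -2 1 -1 4; 1 -1 -4 3]) = 406
det = (-1)·(2)·(406) = -812

-812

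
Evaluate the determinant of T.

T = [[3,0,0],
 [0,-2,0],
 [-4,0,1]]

T is lower triangular, so det(T) is the product of the diagonal entries:
det = (3) · (-2) · (1) = -6

-6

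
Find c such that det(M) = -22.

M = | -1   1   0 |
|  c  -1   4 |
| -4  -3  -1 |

7

Expanding along the row containing c, det(M) is linear in c: det(M) = (1)·c + (-29).
Set (1)·c + (-29) = -22  ⇒  (1)·c = 7  ⇒  c = 7.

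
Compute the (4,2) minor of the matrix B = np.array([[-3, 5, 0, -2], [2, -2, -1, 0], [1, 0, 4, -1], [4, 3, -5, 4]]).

Delete row 4 and column 2; the remaining 3×3 submatrix is [-3 0 -2; 2 -1 0; 1 4 -1].
Its determinant is -21.

The minor is -21.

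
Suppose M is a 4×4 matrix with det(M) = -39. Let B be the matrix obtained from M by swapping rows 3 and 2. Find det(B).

Swapping two rows multiplies the determinant by −1.
det(B) = (-1)·(-39) = 39

39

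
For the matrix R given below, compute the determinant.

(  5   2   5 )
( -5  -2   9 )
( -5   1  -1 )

Expand along column 1:
  + 5 · |-2 9; 1 -1| = 5·(2 − 9) = -35
  − (-5) · |2 5; 1 -1| = −(-5)·(-2 − 5) = -35
  + (-5) · |2 5; -2 9| = (-5)·(18 − (-10)) = -140
Sum: (-35) + (-35) + (-140) = -210

-210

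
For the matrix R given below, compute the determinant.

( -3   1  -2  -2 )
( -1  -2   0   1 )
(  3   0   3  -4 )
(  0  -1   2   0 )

The determinant is 57.

Expand along row 4 (it has 2 zeros):
  + (-1) · M_42   where M_42 = det([-3 -2 -2; -1 0 1; 3 3 -4]) = 17
  − (2) · M_43   where M_43 = det([-3 1 -2; -1 -2 1; 3 0 -4]) = -37
det = (+1)·(-1)·(17) + (-1)·(2)·(-37) = 57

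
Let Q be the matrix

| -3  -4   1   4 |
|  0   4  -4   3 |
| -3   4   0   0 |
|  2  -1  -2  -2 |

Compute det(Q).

Expand along row 3 (it has 2 zeros):
  + (-3) · M_31   where M_31 = det([-4 1 4; 4 -4 3; -1 -2 -2]) = -99
  − (4) · M_32   where M_32 = det([-3 1 4; 0 -4 3; 2 -2 -2]) = -4
det = (+1)·(-3)·(-99) + (-1)·(4)·(-4) = 313

313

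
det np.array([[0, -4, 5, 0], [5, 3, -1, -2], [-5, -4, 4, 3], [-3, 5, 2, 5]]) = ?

Expand along row 1 (it has 2 zeros):
  − (-4) · M_12   where M_12 = det([5 -1 -2; -5 4 3; -3 2 5]) = 50
  + (5) · M_13   where M_13 = det([5 3 -2; -5 -4 3; -3 5 5]) = -53
det = (-1)·(-4)·(50) + (+1)·(5)·(-53) = -65

The determinant is -65.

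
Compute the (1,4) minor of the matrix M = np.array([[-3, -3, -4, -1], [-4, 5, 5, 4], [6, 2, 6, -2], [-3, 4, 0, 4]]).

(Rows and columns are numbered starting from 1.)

156

Delete row 1 and column 4; the remaining 3×3 submatrix is [-4 5 5; 6 2 6; -3 4 0].
Its determinant is 156.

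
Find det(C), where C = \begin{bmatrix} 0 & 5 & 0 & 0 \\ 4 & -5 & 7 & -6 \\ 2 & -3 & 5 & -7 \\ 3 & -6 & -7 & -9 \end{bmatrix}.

Expand along row 1 (it has 3 zeros):
  − (5) · M_12   where M_12 = det([4 7 -6; 2 5 -7; 3 -7 -9]) = -223
det = (-1)·(5)·(-223) = 1115

|C| = 1115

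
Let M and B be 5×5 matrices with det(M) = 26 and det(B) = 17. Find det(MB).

|MB| = 442

det(MB) = det(M)·det(B) = (26)·(17) = 442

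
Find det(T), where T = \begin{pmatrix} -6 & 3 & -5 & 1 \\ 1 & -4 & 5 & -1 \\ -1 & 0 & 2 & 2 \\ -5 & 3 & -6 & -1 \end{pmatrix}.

The determinant is -41.

Expand along row 3 (it has 1 zero):
  + (-1) · M_31   where M_31 = det([3 -5 1; -4 5 -1; 3 -6 -1]) = 11
  + (2) · M_33   where M_33 = det([-6 3 1; 1 -4 -1; -5 3 -1]) = -41
  − (2) · M_34   where M_34 = det([-6 3 -5; 1 -4 5; -5 3 -6]) = -26
det = (+1)·(-1)·(11) + (+1)·(2)·(-41) + (-1)·(2)·(-26) = -41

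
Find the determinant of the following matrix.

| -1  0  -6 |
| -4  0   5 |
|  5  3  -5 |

Expand along column 2:
  − 3 · |-1 -6; -4 5| = −3·(-5 − 24) = 87

87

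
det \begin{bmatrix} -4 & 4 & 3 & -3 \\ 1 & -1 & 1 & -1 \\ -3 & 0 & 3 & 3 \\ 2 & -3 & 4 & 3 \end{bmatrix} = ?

Expand along row 3 (it has 1 zero):
  + (-3) · M_31   where M_31 = det([4 3 -3; -1 1 -1; -3 4 3]) = 49
  + (3) · M_33   where M_33 = det([-4 4 -3; 1 -1 -1; 2 -3 3]) = 7
  − (3) · M_34   where M_34 = det([-4 4 3; 1 -1 1; 2 -3 4]) = -7
det = (+1)·(-3)·(49) + (+1)·(3)·(7) + (-1)·(3)·(-7) = -105

-105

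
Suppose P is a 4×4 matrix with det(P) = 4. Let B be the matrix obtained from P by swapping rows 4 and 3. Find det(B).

det(B) = -4

Swapping two rows multiplies the determinant by −1.
det(B) = (-1)·(4) = -4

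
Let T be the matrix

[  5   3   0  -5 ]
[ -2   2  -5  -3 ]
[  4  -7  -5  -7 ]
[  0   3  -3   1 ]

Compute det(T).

The determinant is -1314.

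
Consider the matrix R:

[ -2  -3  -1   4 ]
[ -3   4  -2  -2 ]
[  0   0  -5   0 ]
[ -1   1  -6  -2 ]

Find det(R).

Expand along row 3 (it has 3 zeros):
  + (-5) · M_33   where M_33 = det([-2 -3 4; -3 4 -2; -1 1 -2]) = 28
det = (+1)·(-5)·(28) = -140

-140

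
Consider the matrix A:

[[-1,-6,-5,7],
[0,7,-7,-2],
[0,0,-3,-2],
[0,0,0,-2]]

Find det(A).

det(A) = -42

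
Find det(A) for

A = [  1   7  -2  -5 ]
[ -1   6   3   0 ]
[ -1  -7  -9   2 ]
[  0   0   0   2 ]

Expand along row 4 (it has 3 zeros):
  + (2) · M_44   where M_44 = det([1 7 -2; -1 6 3; -1 -7 -9]) = -143
det = (+1)·(2)·(-143) = -286

-286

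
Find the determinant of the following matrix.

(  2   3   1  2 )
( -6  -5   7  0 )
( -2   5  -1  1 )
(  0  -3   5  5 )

-620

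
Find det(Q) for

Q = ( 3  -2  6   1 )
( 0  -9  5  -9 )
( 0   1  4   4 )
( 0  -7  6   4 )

|Q| = -1182

Expand along column 1 (it has 3 zeros):
  + (3) · M_11   where M_11 = det([-9 5 -9; 1 4 4; -7 6 4]) = -394
det = (+1)·(3)·(-394) = -1182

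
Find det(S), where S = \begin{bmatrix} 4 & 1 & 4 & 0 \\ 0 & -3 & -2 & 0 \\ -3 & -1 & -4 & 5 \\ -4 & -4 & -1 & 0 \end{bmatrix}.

The determinant is 300.

Expand along column 4 (it has 3 zeros):
  − (5) · M_34   where M_34 = det([4 1 4; 0 -3 -2; -4 -4 -1]) = -60
det = (-1)·(5)·(-60) = 300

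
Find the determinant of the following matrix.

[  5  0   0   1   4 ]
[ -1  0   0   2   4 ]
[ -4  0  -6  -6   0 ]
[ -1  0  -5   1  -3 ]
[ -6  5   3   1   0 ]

5590

Expand along column 2 (it has 4 zeros):
  − (5) · M_52   where M_52 = det([5 0 1 4; -1 0 2 4; -4 -6 -6 0; -1 -5 1 -3]) = -1118
det = (-1)·(5)·(-1118) = 5590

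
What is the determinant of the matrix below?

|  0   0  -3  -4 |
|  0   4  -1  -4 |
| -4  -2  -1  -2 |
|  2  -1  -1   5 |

Expand along row 1 (it has 2 zeros):
  + (-3) · M_13   where M_13 = det([0 4 -4; -4 -2 -2; 2 -1 5]) = 32
  − (-4) · M_14   where M_14 = det([0 4 -1; -4 -2 -1; 2 -1 -1]) = -32
det = (+1)·(-3)·(32) + (-1)·(-4)·(-32) = -224

-224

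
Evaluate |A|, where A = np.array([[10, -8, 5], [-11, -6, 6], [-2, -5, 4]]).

det(A) = 19

Expand along column 1:
  + 10 · |-6 6; -5 4| = 10·(-24 − (-30)) = 60
  − (-11) · |-8 5; -5 4| = −(-11)·(-32 − (-25)) = -77
  + (-2) · |-8 5; -6 6| = (-2)·(-48 − (-30)) = 36
Sum: (60) + (-77) + (36) = 19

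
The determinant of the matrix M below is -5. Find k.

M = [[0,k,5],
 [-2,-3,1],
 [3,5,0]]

0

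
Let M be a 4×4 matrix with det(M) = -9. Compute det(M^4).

6561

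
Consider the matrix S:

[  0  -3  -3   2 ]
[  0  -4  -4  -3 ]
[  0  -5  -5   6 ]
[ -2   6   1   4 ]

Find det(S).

|S| = 0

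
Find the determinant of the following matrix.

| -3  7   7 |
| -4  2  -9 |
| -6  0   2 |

506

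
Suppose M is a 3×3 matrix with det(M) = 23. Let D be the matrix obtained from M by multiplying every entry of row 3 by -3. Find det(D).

The determinant is -69.

Scaling one row by -3 multiplies the determinant by -3.
det(D) = (-3)·(23) = -69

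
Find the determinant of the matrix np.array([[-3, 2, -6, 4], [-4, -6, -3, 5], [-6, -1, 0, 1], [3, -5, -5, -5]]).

-2463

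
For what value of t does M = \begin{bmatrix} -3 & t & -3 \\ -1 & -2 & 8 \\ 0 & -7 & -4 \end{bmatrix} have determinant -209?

Expanding along the row containing t, det(M) is linear in t: det(M) = (-4)·t + (-213).
Set (-4)·t + (-213) = -209  ⇒  (-4)·t = 4  ⇒  t = -1.

-1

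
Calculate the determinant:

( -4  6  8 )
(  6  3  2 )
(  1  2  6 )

Expand along row 1:
  + (-4) · |3 2; 2 6| = (-4)·(18 − 4) = -56
  − 6 · |6 2; 1 6| = −6·(36 − 2) = -204
  + 8 · |6 3; 1 2| = 8·(12 − 3) = 72
Sum: (-56) + (-204) + (72) = -188

-188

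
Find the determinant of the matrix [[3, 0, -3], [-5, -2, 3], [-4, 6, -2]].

The determinant is 72.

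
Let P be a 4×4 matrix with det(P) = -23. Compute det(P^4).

279841

det(P^4) = (det P)^4 = (-23)^4 = 279841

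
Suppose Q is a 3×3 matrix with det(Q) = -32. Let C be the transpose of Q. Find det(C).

det(Qᵀ) = det(Q).
det(C) = (1)·(-32) = -32

|C| = -32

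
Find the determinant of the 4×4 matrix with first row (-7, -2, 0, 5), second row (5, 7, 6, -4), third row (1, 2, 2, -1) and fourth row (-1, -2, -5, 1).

Expand along row 1 (it has 1 zero):
  + (-7) · M_11   where M_11 = det([7 6 -4; 2 2 -1; -2 -5 1]) = 3
  − (-2) · M_12   where M_12 = det([5 6 -4; 1 2 -1; -1 -5 1]) = -3
  − (5) · M_14   where M_14 = det([5 7 6; 1 2 2; -1 -2 -5]) = -9
det = (+1)·(-7)·(3) + (-1)·(-2)·(-3) + (-1)·(5)·(-9) = 18

The determinant is 18.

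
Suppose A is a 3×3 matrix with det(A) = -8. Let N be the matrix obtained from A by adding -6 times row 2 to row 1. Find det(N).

det(N) = -8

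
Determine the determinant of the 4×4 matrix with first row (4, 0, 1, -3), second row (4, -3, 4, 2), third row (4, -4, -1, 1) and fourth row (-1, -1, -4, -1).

-94

Expand along row 1 (it has 1 zero):
  + (4) · M_11   where M_11 = det([-3 4 2; -4 -1 1; -1 -4 -1]) = -5
  + (1) · M_13   where M_13 = det([4 -3 2; 4 -4 1; -1 -1 -1]) = -5
  − (-3) · M_14   where M_14 = det([4 -3 4; 4 -4 -1; -1 -1 -4]) = -23
det = (+1)·(4)·(-5) + (+1)·(1)·(-5) + (-1)·(-3)·(-23) = -94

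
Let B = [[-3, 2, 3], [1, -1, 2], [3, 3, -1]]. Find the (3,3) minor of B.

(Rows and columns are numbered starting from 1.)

1

Delete row 3 and column 3; the remaining 2×2 submatrix is [-3 2; 1 -1].
Its determinant is (-3)·(-1) − 2·1 = 1.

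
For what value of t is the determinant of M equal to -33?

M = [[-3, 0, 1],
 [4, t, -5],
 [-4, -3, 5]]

t = 6

Expanding along the row containing t, det(M) is linear in t: det(M) = (-11)·t + (33).
Set (-11)·t + (33) = -33  ⇒  (-11)·t = -66  ⇒  t = 6.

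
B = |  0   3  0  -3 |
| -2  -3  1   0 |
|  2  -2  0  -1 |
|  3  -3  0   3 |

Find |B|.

27

Expand along column 3 (it has 3 zeros):
  − (1) · M_23   where M_23 = det([0 3 -3; 2 -2 -1; 3 -3 3]) = -27
det = (-1)·(1)·(-27) = 27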